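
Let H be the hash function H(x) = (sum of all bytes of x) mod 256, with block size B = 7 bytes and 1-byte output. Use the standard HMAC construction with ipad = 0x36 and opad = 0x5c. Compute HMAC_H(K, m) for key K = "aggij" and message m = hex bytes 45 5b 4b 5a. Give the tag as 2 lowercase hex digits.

3b

Key "aggij" = 61 67 67 69 6a is 5 bytes ≤ B = 7; zero-pad to 7 bytes: K' = 61 67 67 69 6a 00 00.
K' ⊕ ipad = 57 51 51 5f 5c 36 36.  K' ⊕ opad = 3d 3b 3b 35 36 5c 5c.
Inner input = (K'⊕ipad) ∥ m = 57 51 51 5f 5c 36 36 ∥ 45 5b 4b 5a.
Inner hash: sum = 87+81+81+95+92+54+54+69+91+75+90 = 869; mod 256 = 101 → 65.
Outer input = (K'⊕opad) ∥ inner = 3d 3b 3b 35 36 5c 5c ∥ 65.
Outer hash (tag): sum = 61+59+59+53+54+92+92+101 = 571; mod 256 = 59 → 3b.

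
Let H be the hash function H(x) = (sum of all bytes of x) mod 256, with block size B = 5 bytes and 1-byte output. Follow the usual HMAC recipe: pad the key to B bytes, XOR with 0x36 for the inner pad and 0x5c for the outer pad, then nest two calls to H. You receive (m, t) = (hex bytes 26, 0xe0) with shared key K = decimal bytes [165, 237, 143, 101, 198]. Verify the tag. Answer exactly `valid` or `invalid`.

valid

Key decimal bytes [165, 237, 143, 101, 198] = a5 ed 8f 65 c6 is exactly B = 5 bytes: K' = a5 ed 8f 65 c6.
K' ⊕ ipad = 93 db b9 53 f0; K' ⊕ opad = f9 b1 d3 39 9a.
Inner hash: sum = 147+219+185+83+240+38 = 912; mod 256 = 144 → 90.
Outer hash (recomputed tag): sum = 249+177+211+57+154+144 = 992; mod 256 = 224 → e0.
Recomputed tag = e0; claimed = e0 → match.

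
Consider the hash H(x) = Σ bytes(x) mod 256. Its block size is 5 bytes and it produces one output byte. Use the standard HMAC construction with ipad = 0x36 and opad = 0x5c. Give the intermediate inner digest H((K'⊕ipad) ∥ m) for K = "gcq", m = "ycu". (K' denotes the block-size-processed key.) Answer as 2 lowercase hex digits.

aa

Key "gcq" = 67 63 71 is 3 bytes ≤ B = 5; zero-pad to 5 bytes: K' = 67 63 71 00 00.
K' ⊕ ipad = 51 55 47 36 36.
Inner input = 51 55 47 36 36 ∥ 79 63 75.
Inner hash: sum = 81+85+71+54+54+121+99+117 = 682; mod 256 = 170 → aa.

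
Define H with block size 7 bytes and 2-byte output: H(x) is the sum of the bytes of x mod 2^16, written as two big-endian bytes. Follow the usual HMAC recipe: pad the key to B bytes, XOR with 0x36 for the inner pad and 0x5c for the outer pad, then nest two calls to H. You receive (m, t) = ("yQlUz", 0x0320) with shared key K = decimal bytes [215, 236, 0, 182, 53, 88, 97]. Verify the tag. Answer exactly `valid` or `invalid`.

Key decimal bytes [215, 236, 0, 182, 53, 88, 97] = d7 ec 00 b6 35 58 61 is exactly B = 7 bytes: K' = d7 ec 00 b6 35 58 61.
K' ⊕ ipad = e1 da 36 80 03 6e 57; K' ⊕ opad = 8b b0 5c ea 69 04 3d.
Inner hash: sum = 225+218+54+128+3+110+87+121+81+108+85+122 = 1342 → 05 3e.
Outer hash (recomputed tag): sum = 139+176+92+234+105+4+61+5+62 = 878 → 03 6e.
Recomputed tag = 036e; claimed = 0320 → mismatch.

invalid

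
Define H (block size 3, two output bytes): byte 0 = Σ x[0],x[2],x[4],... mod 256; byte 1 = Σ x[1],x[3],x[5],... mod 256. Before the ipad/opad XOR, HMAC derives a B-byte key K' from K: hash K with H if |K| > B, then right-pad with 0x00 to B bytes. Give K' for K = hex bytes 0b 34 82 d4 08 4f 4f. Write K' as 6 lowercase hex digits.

e45700

|K| = 7 > B = 3, so first hash the key.
H(K): even-index sum = 228 mod 256 = 228; odd-index sum = 343 mod 256 = 87 → e4 57.
Zero-pad H(K) = e4 57 to 3 bytes: K' = e4 57 00.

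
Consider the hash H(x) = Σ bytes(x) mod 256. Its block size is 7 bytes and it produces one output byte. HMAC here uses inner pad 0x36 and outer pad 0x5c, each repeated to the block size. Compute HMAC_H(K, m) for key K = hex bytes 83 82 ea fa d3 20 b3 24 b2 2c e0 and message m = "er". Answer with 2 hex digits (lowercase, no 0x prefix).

Key hex bytes 83 82 ea fa d3 20 b3 24 b2 2c e0 is 11 bytes > B = 7, so hash it first: H(key) = 71, then zero-pad to 7 bytes: K' = 71 00 00 00 00 00 00.
K' ⊕ ipad = 47 36 36 36 36 36 36.  K' ⊕ opad = 2d 5c 5c 5c 5c 5c 5c.
Inner input = (K'⊕ipad) ∥ m = 47 36 36 36 36 36 36 ∥ 65 72.
Inner hash: sum = 71+54+54+54+54+54+54+101+114 = 610; mod 256 = 98 → 62.
Outer input = (K'⊕opad) ∥ inner = 2d 5c 5c 5c 5c 5c 5c ∥ 62.
Outer hash (tag): sum = 45+92+92+92+92+92+92+98 = 695; mod 256 = 183 → b7.

b7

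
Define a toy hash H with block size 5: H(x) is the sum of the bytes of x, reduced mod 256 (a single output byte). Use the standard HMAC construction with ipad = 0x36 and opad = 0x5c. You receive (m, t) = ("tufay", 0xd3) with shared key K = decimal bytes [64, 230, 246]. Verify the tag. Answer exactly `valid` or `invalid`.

Key decimal bytes [64, 230, 246] = 40 e6 f6 is 3 bytes ≤ B = 5; zero-pad to 5 bytes: K' = 40 e6 f6 00 00.
K' ⊕ ipad = 76 d0 c0 36 36; K' ⊕ opad = 1c ba aa 5c 5c.
Inner hash: sum = 118+208+192+54+54+116+117+102+97+121 = 1179; mod 256 = 155 → 9b.
Outer hash (recomputed tag): sum = 28+186+170+92+92+155 = 723; mod 256 = 211 → d3.
Recomputed tag = d3; claimed = d3 → match.

valid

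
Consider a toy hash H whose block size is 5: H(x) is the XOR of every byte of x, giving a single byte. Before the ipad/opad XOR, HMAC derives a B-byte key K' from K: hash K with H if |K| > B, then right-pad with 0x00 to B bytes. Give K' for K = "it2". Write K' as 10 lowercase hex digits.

Key "it2" = 69 74 32 is 3 bytes ≤ B = 5; zero-pad to 5 bytes: K' = 69 74 32 00 00.

6974320000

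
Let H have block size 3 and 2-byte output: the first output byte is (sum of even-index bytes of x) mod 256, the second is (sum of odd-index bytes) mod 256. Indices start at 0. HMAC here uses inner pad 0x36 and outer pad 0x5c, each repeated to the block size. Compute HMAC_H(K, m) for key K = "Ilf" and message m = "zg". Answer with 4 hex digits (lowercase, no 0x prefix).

Key "Ilf" = 49 6c 66 is exactly B = 3 bytes: K' = 49 6c 66.
K' ⊕ ipad = 7f 5a 50.  K' ⊕ opad = 15 30 3a.
Inner input = (K'⊕ipad) ∥ m = 7f 5a 50 ∥ 7a 67.
Inner hash: even-index sum = 310 mod 256 = 54; odd-index sum = 212 mod 256 = 212 → 36 d4.
Outer input = (K'⊕opad) ∥ inner = 15 30 3a ∥ 36 d4.
Outer hash (tag): even-index sum = 291 mod 256 = 35; odd-index sum = 102 mod 256 = 102 → 23 66.

2366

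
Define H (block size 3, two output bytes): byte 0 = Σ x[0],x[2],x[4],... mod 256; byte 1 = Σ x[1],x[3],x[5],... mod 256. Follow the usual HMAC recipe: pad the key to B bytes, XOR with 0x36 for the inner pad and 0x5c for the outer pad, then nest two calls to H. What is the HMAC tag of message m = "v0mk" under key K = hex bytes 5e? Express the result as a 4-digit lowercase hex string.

Key hex bytes 5e is 1 byte ≤ B = 3; zero-pad to 3 bytes: K' = 5e 00 00.
K' ⊕ ipad = 68 36 36.  K' ⊕ opad = 02 5c 5c.
Inner input = (K'⊕ipad) ∥ m = 68 36 36 ∥ 76 30 6d 6b.
Inner hash: even-index sum = 313 mod 256 = 57; odd-index sum = 281 mod 256 = 25 → 39 19.
Outer input = (K'⊕opad) ∥ inner = 02 5c 5c ∥ 39 19.
Outer hash (tag): even-index sum = 119 mod 256 = 119; odd-index sum = 149 mod 256 = 149 → 77 95.

7795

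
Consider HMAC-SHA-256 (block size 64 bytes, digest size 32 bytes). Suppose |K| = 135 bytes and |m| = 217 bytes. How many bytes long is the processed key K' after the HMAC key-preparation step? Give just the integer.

Key is 135 > 64 bytes, so it is hashed to 32 bytes then zero-padded to 64: |K'| = 64.

64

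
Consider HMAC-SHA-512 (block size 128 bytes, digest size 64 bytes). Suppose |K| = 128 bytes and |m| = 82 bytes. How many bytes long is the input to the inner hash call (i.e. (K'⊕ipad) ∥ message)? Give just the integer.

210

Key is 128 ≤ 128 bytes, zero-padded: |K'| = 128.
Inner input = (K'⊕ipad) ∥ m → 128 + 82 = 210 bytes.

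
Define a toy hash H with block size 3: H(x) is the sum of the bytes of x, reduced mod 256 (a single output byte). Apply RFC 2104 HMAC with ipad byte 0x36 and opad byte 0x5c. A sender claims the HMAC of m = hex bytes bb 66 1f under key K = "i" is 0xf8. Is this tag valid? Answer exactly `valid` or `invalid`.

valid

Key "i" = 69 is 1 byte ≤ B = 3; zero-pad to 3 bytes: K' = 69 00 00.
K' ⊕ ipad = 5f 36 36; K' ⊕ opad = 35 5c 5c.
Inner hash: sum = 95+54+54+187+102+31 = 523; mod 256 = 11 → 0b.
Outer hash (recomputed tag): sum = 53+92+92+11 = 248 → f8.
Recomputed tag = f8; claimed = f8 → match.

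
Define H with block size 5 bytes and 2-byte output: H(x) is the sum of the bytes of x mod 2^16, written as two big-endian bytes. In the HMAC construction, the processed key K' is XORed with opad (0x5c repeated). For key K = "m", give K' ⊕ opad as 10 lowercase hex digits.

315c5c5c5c

Key "m" = 6d is 1 byte ≤ B = 5; zero-pad to 5 bytes: K' = 6d 00 00 00 00.
XOR each byte with 0x5c: 6d⊕5c=31, 00⊕5c=5c, 00⊕5c=5c, 00⊕5c=5c, 00⊕5c=5c.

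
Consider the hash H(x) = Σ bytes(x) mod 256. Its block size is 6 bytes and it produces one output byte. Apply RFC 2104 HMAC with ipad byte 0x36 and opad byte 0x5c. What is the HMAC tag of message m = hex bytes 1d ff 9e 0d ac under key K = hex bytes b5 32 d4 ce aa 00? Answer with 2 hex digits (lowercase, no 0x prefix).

69

Key hex bytes b5 32 d4 ce aa 00 is exactly B = 6 bytes: K' = b5 32 d4 ce aa 00.
K' ⊕ ipad = 83 04 e2 f8 9c 36.  K' ⊕ opad = e9 6e 88 92 f6 5c.
Inner input = (K'⊕ipad) ∥ m = 83 04 e2 f8 9c 36 ∥ 1d ff 9e 0d ac.
Inner hash: sum = 131+4+226+248+156+54+29+255+158+13+172 = 1446; mod 256 = 166 → a6.
Outer input = (K'⊕opad) ∥ inner = e9 6e 88 92 f6 5c ∥ a6.
Outer hash (tag): sum = 233+110+136+146+246+92+166 = 1129; mod 256 = 105 → 69.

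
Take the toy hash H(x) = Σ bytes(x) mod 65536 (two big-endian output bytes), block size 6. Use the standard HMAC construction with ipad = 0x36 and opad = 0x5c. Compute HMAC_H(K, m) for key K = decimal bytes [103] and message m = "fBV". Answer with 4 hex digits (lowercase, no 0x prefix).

Key decimal bytes [103] = 67 is 1 byte ≤ B = 6; zero-pad to 6 bytes: K' = 67 00 00 00 00 00.
K' ⊕ ipad = 51 36 36 36 36 36.  K' ⊕ opad = 3b 5c 5c 5c 5c 5c.
Inner input = (K'⊕ipad) ∥ m = 51 36 36 36 36 36 ∥ 66 42 56.
Inner hash: sum = 81+54+54+54+54+54+102+66+86 = 605 → 02 5d.
Outer input = (K'⊕opad) ∥ inner = 3b 5c 5c 5c 5c 5c ∥ 02 5d.
Outer hash (tag): sum = 59+92+92+92+92+92+2+93 = 614 → 02 66.

0266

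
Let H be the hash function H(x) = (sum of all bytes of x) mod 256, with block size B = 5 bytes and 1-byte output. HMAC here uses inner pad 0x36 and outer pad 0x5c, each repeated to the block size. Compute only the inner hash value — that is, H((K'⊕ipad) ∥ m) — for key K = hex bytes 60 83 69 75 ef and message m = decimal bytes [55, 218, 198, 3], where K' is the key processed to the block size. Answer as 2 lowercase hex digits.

60

Key hex bytes 60 83 69 75 ef is exactly B = 5 bytes: K' = 60 83 69 75 ef.
K' ⊕ ipad = 56 b5 5f 43 d9.
Inner input = 56 b5 5f 43 d9 ∥ 37 da c6 03.
Inner hash: sum = 86+181+95+67+217+55+218+198+3 = 1120; mod 256 = 96 → 60.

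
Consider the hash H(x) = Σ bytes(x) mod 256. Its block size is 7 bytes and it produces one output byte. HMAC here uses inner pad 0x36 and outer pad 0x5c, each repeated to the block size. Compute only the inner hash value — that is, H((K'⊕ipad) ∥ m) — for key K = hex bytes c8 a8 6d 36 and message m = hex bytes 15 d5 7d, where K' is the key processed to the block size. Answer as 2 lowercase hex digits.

Key hex bytes c8 a8 6d 36 is 4 bytes ≤ B = 7; zero-pad to 7 bytes: K' = c8 a8 6d 36 00 00 00.
K' ⊕ ipad = fe 9e 5b 00 36 36 36.
Inner input = fe 9e 5b 00 36 36 36 ∥ 15 d5 7d.
Inner hash: sum = 254+158+91+0+54+54+54+21+213+125 = 1024; mod 256 = 0 → 00.

00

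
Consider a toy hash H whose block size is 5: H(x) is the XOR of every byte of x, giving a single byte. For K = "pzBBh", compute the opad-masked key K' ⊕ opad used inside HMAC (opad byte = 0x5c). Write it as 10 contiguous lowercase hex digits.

2c261e1e34

Key "pzBBh" = 70 7a 42 42 68 is exactly B = 5 bytes: K' = 70 7a 42 42 68.
XOR each byte with 0x5c: 70⊕5c=2c, 7a⊕5c=26, 42⊕5c=1e, 42⊕5c=1e, 68⊕5c=34.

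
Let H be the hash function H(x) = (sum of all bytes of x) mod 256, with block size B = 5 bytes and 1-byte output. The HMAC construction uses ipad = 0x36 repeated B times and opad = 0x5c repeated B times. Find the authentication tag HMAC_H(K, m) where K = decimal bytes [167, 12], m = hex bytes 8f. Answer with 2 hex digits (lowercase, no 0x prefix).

Key decimal bytes [167, 12] = a7 0c is 2 bytes ≤ B = 5; zero-pad to 5 bytes: K' = a7 0c 00 00 00.
K' ⊕ ipad = 91 3a 36 36 36.  K' ⊕ opad = fb 50 5c 5c 5c.
Inner input = (K'⊕ipad) ∥ m = 91 3a 36 36 36 ∥ 8f.
Inner hash: sum = 145+58+54+54+54+143 = 508; mod 256 = 252 → fc.
Outer input = (K'⊕opad) ∥ inner = fb 50 5c 5c 5c ∥ fc.
Outer hash (tag): sum = 251+80+92+92+92+252 = 859; mod 256 = 91 → 5b.

5b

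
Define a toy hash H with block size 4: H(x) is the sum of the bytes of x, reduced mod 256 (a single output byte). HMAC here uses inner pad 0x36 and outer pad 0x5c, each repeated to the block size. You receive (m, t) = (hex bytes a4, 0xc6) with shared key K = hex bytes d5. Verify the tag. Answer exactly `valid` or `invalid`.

valid

Key hex bytes d5 is 1 byte ≤ B = 4; zero-pad to 4 bytes: K' = d5 00 00 00.
K' ⊕ ipad = e3 36 36 36; K' ⊕ opad = 89 5c 5c 5c.
Inner hash: sum = 227+54+54+54+164 = 553; mod 256 = 41 → 29.
Outer hash (recomputed tag): sum = 137+92+92+92+41 = 454; mod 256 = 198 → c6.
Recomputed tag = c6; claimed = c6 → match.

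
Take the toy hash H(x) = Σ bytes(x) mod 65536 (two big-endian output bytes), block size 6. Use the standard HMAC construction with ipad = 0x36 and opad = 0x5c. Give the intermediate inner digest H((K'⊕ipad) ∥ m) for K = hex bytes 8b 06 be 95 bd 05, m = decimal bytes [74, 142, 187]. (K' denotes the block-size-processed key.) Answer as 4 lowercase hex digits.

0469

Key hex bytes 8b 06 be 95 bd 05 is exactly B = 6 bytes: K' = 8b 06 be 95 bd 05.
K' ⊕ ipad = bd 30 88 a3 8b 33.
Inner input = bd 30 88 a3 8b 33 ∥ 4a 8e bb.
Inner hash: sum = 189+48+136+163+139+51+74+142+187 = 1129 → 04 69.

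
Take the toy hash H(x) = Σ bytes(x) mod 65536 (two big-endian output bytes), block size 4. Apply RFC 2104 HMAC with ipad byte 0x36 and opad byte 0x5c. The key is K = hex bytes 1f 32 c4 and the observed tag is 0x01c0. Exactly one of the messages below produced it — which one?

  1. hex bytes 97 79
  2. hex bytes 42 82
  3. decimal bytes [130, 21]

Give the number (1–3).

Key hex bytes 1f 32 c4 is 3 bytes ≤ B = 4; zero-pad to 4 bytes: K' = 1f 32 c4 00.
K' ⊕ ipad = 29 04 f2 36; K' ⊕ opad = 43 6e 98 5c.
m1: inner = H(29 04 f2 36 97 79) = 02 65; tag = H(43 6e 98 5c 02 65) = 020c
m2: inner = H(29 04 f2 36 42 82) = 02 19; tag = H(43 6e 98 5c 02 19) = 01c0 ← matches
m3: inner = H(29 04 f2 36 82 15) = 01 ec; tag = H(43 6e 98 5c 01 ec) = 0292

2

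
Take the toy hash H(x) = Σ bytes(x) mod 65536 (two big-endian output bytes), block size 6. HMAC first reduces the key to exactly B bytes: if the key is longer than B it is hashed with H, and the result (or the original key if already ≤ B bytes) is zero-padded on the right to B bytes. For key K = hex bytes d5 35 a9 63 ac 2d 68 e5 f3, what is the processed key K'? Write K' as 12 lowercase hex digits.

052f00000000

|K| = 9 > B = 6, so first hash the key.
H(K): sum = 213+53+169+99+172+45+104+229+243 = 1327 → 05 2f.
Zero-pad H(K) = 05 2f to 6 bytes: K' = 05 2f 00 00 00 00.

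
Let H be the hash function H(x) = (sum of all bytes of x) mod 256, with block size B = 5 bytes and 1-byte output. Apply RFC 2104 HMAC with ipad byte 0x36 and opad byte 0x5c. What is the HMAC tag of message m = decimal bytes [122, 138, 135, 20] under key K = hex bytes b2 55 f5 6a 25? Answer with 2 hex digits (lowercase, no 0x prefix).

Key hex bytes b2 55 f5 6a 25 is exactly B = 5 bytes: K' = b2 55 f5 6a 25.
K' ⊕ ipad = 84 63 c3 5c 13.  K' ⊕ opad = ee 09 a9 36 79.
Inner input = (K'⊕ipad) ∥ m = 84 63 c3 5c 13 ∥ 7a 8a 87 14.
Inner hash: sum = 132+99+195+92+19+122+138+135+20 = 952; mod 256 = 184 → b8.
Outer input = (K'⊕opad) ∥ inner = ee 09 a9 36 79 ∥ b8.
Outer hash (tag): sum = 238+9+169+54+121+184 = 775; mod 256 = 7 → 07.

07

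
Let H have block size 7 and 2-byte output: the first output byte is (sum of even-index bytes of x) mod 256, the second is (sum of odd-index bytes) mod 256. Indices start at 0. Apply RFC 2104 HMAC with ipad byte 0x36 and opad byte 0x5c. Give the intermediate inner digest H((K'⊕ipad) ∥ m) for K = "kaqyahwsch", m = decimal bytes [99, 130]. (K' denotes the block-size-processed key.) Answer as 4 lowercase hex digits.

45fa

Key "kaqyahwsch" = 6b 61 71 79 61 68 77 73 63 68 is 10 bytes > B = 7, so hash it first: H(key) = 17 1d, then zero-pad to 7 bytes: K' = 17 1d 00 00 00 00 00.
K' ⊕ ipad = 21 2b 36 36 36 36 36.
Inner input = 21 2b 36 36 36 36 36 ∥ 63 82.
Inner hash: even-index sum = 325 mod 256 = 69; odd-index sum = 250 mod 256 = 250 → 45 fa.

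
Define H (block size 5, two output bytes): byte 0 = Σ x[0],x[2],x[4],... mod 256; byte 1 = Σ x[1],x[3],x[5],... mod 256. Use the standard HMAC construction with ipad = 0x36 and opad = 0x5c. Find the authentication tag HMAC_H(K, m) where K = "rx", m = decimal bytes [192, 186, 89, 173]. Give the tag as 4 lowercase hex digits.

8397

Key "rx" = 72 78 is 2 bytes ≤ B = 5; zero-pad to 5 bytes: K' = 72 78 00 00 00.
K' ⊕ ipad = 44 4e 36 36 36.  K' ⊕ opad = 2e 24 5c 5c 5c.
Inner input = (K'⊕ipad) ∥ m = 44 4e 36 36 36 ∥ c0 ba 59 ad.
Inner hash: even-index sum = 535 mod 256 = 23; odd-index sum = 413 mod 256 = 157 → 17 9d.
Outer input = (K'⊕opad) ∥ inner = 2e 24 5c 5c 5c ∥ 17 9d.
Outer hash (tag): even-index sum = 387 mod 256 = 131; odd-index sum = 151 mod 256 = 151 → 83 97.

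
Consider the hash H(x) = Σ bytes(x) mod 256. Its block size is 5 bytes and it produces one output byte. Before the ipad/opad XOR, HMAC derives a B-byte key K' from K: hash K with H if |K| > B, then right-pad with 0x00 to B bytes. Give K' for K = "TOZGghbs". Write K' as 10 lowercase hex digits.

|K| = 8 > B = 5, so first hash the key.
H(K): sum = 84+79+90+71+103+104+98+115 = 744; mod 256 = 232 → e8.
Zero-pad H(K) = e8 to 5 bytes: K' = e8 00 00 00 00.

e800000000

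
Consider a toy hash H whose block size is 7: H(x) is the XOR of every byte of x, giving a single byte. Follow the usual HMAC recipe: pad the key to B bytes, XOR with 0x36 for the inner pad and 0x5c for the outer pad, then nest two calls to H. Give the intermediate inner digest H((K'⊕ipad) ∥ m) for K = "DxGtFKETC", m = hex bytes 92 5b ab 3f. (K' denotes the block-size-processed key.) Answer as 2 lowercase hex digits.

3b

Key "DxGtFKETC" = 44 78 47 74 46 4b 45 54 43 is 9 bytes > B = 7, so hash it first: H(key) = 50, then zero-pad to 7 bytes: K' = 50 00 00 00 00 00 00.
K' ⊕ ipad = 66 36 36 36 36 36 36.
Inner input = 66 36 36 36 36 36 36 ∥ 92 5b ab 3f.
Inner hash: XOR 66⊕36⊕36⊕36⊕36⊕36⊕36⊕92⊕5b⊕ab⊕3f = 3b.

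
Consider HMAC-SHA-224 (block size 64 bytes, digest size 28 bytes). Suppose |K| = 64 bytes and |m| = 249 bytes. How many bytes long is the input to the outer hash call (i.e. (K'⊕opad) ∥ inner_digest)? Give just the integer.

92

Key is 64 ≤ 64 bytes, zero-padded: |K'| = 64.
Outer input = (K'⊕opad) ∥ H(inner) → 64 + 28 = 92 bytes.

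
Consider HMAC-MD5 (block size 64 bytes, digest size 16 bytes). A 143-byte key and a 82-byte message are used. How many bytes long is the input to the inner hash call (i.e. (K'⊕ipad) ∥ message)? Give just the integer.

Key is 143 > 64 bytes, so it is hashed to 16 bytes then zero-padded to 64: |K'| = 64.
Inner input = (K'⊕ipad) ∥ m → 64 + 82 = 146 bytes.

146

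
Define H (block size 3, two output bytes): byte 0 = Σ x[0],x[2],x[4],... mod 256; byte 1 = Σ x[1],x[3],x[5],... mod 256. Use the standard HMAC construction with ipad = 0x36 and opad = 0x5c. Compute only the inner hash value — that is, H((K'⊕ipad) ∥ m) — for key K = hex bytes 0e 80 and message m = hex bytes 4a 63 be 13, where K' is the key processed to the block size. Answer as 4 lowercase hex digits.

e4be

Key hex bytes 0e 80 is 2 bytes ≤ B = 3; zero-pad to 3 bytes: K' = 0e 80 00.
K' ⊕ ipad = 38 b6 36.
Inner input = 38 b6 36 ∥ 4a 63 be 13.
Inner hash: even-index sum = 228 mod 256 = 228; odd-index sum = 446 mod 256 = 190 → e4 be.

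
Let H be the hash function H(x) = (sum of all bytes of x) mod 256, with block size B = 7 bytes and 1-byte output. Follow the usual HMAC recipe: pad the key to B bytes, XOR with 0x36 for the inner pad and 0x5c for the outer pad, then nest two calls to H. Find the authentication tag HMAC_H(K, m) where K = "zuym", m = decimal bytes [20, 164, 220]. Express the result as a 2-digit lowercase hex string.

Key "zuym" = 7a 75 79 6d is 4 bytes ≤ B = 7; zero-pad to 7 bytes: K' = 7a 75 79 6d 00 00 00.
K' ⊕ ipad = 4c 43 4f 5b 36 36 36.  K' ⊕ opad = 26 29 25 31 5c 5c 5c.
Inner input = (K'⊕ipad) ∥ m = 4c 43 4f 5b 36 36 36 ∥ 14 a4 dc.
Inner hash: sum = 76+67+79+91+54+54+54+20+164+220 = 879; mod 256 = 111 → 6f.
Outer input = (K'⊕opad) ∥ inner = 26 29 25 31 5c 5c 5c ∥ 6f.
Outer hash (tag): sum = 38+41+37+49+92+92+92+111 = 552; mod 256 = 40 → 28.

28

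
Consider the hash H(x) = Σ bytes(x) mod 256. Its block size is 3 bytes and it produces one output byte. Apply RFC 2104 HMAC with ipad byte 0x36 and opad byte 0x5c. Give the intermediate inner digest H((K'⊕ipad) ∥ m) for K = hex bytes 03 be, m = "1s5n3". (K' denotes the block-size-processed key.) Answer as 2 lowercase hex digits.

6d

Key hex bytes 03 be is 2 bytes ≤ B = 3; zero-pad to 3 bytes: K' = 03 be 00.
K' ⊕ ipad = 35 88 36.
Inner input = 35 88 36 ∥ 31 73 35 6e 33.
Inner hash: sum = 53+136+54+49+115+53+110+51 = 621; mod 256 = 109 → 6d.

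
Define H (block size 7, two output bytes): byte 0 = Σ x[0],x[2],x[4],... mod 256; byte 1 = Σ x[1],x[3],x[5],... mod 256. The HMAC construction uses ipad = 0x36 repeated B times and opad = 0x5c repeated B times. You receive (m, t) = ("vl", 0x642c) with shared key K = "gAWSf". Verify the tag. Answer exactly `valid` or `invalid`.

Key "gAWSf" = 67 41 57 53 66 is 5 bytes ≤ B = 7; zero-pad to 7 bytes: K' = 67 41 57 53 66 00 00.
K' ⊕ ipad = 51 77 61 65 50 36 36; K' ⊕ opad = 3b 1d 0b 0f 3a 5c 5c.
Inner hash: even-index sum = 420 mod 256 = 164; odd-index sum = 392 mod 256 = 136 → a4 88.
Outer hash (recomputed tag): even-index sum = 356 mod 256 = 100; odd-index sum = 300 mod 256 = 44 → 64 2c.
Recomputed tag = 642c; claimed = 642c → match.

valid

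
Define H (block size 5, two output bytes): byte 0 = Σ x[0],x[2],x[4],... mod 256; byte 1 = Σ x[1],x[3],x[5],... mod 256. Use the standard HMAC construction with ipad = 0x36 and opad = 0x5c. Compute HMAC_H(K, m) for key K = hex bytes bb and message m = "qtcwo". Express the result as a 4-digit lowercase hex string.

4e9c

Key hex bytes bb is 1 byte ≤ B = 5; zero-pad to 5 bytes: K' = bb 00 00 00 00.
K' ⊕ ipad = 8d 36 36 36 36.  K' ⊕ opad = e7 5c 5c 5c 5c.
Inner input = (K'⊕ipad) ∥ m = 8d 36 36 36 36 ∥ 71 74 63 77 6f.
Inner hash: even-index sum = 484 mod 256 = 228; odd-index sum = 431 mod 256 = 175 → e4 af.
Outer input = (K'⊕opad) ∥ inner = e7 5c 5c 5c 5c ∥ e4 af.
Outer hash (tag): even-index sum = 590 mod 256 = 78; odd-index sum = 412 mod 256 = 156 → 4e 9c.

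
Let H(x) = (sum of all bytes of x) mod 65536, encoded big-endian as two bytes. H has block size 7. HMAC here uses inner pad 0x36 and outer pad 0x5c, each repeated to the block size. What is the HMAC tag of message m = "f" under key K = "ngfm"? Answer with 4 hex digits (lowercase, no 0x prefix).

Key "ngfm" = 6e 67 66 6d is 4 bytes ≤ B = 7; zero-pad to 7 bytes: K' = 6e 67 66 6d 00 00 00.
K' ⊕ ipad = 58 51 50 5b 36 36 36.  K' ⊕ opad = 32 3b 3a 31 5c 5c 5c.
Inner input = (K'⊕ipad) ∥ m = 58 51 50 5b 36 36 36 ∥ 66.
Inner hash: sum = 88+81+80+91+54+54+54+102 = 604 → 02 5c.
Outer input = (K'⊕opad) ∥ inner = 32 3b 3a 31 5c 5c 5c ∥ 02 5c.
Outer hash (tag): sum = 50+59+58+49+92+92+92+2+92 = 586 → 02 4a.

024a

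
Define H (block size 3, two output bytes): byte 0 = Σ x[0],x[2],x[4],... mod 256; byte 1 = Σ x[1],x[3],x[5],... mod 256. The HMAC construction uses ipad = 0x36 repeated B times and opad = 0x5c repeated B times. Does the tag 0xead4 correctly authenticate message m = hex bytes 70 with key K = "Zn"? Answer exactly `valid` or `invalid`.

invalid

Key "Zn" = 5a 6e is 2 bytes ≤ B = 3; zero-pad to 3 bytes: K' = 5a 6e 00.
K' ⊕ ipad = 6c 58 36; K' ⊕ opad = 06 32 5c.
Inner hash: even-index sum = 162 mod 256 = 162; odd-index sum = 200 mod 256 = 200 → a2 c8.
Outer hash (recomputed tag): even-index sum = 298 mod 256 = 42; odd-index sum = 212 mod 256 = 212 → 2a d4.
Recomputed tag = 2ad4; claimed = ead4 → mismatch.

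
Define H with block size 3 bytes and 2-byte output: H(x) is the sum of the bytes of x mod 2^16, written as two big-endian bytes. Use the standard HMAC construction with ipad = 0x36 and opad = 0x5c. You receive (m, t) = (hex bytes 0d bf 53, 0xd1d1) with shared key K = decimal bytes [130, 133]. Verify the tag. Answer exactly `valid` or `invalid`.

invalid

Key decimal bytes [130, 133] = 82 85 is 2 bytes ≤ B = 3; zero-pad to 3 bytes: K' = 82 85 00.
K' ⊕ ipad = b4 b3 36; K' ⊕ opad = de d9 5c.
Inner hash: sum = 180+179+54+13+191+83 = 700 → 02 bc.
Outer hash (recomputed tag): sum = 222+217+92+2+188 = 721 → 02 d1.
Recomputed tag = 02d1; claimed = d1d1 → mismatch.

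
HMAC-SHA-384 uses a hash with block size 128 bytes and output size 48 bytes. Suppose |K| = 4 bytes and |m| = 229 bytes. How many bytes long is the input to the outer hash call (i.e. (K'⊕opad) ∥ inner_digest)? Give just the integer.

176

Key is 4 ≤ 128 bytes, zero-padded: |K'| = 128.
Outer input = (K'⊕opad) ∥ H(inner) → 128 + 48 = 176 bytes.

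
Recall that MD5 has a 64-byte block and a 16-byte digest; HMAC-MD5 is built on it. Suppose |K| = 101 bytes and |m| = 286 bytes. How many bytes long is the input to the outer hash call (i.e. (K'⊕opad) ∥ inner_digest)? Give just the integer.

80

Key is 101 > 64 bytes, so it is hashed to 16 bytes then zero-padded to 64: |K'| = 64.
Outer input = (K'⊕opad) ∥ H(inner) → 64 + 16 = 80 bytes.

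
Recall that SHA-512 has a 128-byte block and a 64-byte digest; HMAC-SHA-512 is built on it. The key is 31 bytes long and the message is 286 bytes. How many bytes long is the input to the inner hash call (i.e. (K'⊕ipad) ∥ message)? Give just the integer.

Key is 31 ≤ 128 bytes, zero-padded: |K'| = 128.
Inner input = (K'⊕ipad) ∥ m → 128 + 286 = 414 bytes.

414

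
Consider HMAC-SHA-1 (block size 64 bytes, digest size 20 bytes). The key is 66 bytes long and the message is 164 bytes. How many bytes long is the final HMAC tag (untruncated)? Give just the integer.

The tag is one SHA-1 digest: 20 bytes.

20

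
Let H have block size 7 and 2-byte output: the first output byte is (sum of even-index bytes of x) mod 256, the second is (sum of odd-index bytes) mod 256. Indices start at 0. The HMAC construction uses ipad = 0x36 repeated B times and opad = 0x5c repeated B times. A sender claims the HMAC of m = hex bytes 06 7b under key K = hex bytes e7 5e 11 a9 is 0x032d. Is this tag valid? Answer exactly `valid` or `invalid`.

invalid

Key hex bytes e7 5e 11 a9 is 4 bytes ≤ B = 7; zero-pad to 7 bytes: K' = e7 5e 11 a9 00 00 00.
K' ⊕ ipad = d1 68 27 9f 36 36 36; K' ⊕ opad = bb 02 4d f5 5c 5c 5c.
Inner hash: even-index sum = 479 mod 256 = 223; odd-index sum = 323 mod 256 = 67 → df 43.
Outer hash (recomputed tag): even-index sum = 515 mod 256 = 3; odd-index sum = 562 mod 256 = 50 → 03 32.
Recomputed tag = 0332; claimed = 032d → mismatch.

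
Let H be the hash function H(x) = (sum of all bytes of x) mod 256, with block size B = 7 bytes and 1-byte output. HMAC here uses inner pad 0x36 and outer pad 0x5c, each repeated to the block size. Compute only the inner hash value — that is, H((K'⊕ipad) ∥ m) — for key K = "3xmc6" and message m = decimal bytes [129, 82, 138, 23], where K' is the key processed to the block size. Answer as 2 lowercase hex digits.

e3

Key "3xmc6" = 33 78 6d 63 36 is 5 bytes ≤ B = 7; zero-pad to 7 bytes: K' = 33 78 6d 63 36 00 00.
K' ⊕ ipad = 05 4e 5b 55 00 36 36.
Inner input = 05 4e 5b 55 00 36 36 ∥ 81 52 8a 17.
Inner hash: sum = 5+78+91+85+0+54+54+129+82+138+23 = 739; mod 256 = 227 → e3.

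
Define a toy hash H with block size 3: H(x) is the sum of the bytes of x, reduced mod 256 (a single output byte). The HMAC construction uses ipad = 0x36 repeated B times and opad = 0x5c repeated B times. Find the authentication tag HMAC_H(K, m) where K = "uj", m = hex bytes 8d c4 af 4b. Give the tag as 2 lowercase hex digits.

db

Key "uj" = 75 6a is 2 bytes ≤ B = 3; zero-pad to 3 bytes: K' = 75 6a 00.
K' ⊕ ipad = 43 5c 36.  K' ⊕ opad = 29 36 5c.
Inner input = (K'⊕ipad) ∥ m = 43 5c 36 ∥ 8d c4 af 4b.
Inner hash: sum = 67+92+54+141+196+175+75 = 800; mod 256 = 32 → 20.
Outer input = (K'⊕opad) ∥ inner = 29 36 5c ∥ 20.
Outer hash (tag): sum = 41+54+92+32 = 219 → db.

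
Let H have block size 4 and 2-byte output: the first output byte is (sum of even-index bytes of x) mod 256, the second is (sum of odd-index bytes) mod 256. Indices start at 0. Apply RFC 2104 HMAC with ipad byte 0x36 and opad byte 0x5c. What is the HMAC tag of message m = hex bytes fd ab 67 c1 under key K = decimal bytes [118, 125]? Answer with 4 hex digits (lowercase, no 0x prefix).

606a

Key decimal bytes [118, 125] = 76 7d is 2 bytes ≤ B = 4; zero-pad to 4 bytes: K' = 76 7d 00 00.
K' ⊕ ipad = 40 4b 36 36.  K' ⊕ opad = 2a 21 5c 5c.
Inner input = (K'⊕ipad) ∥ m = 40 4b 36 36 ∥ fd ab 67 c1.
Inner hash: even-index sum = 474 mod 256 = 218; odd-index sum = 493 mod 256 = 237 → da ed.
Outer input = (K'⊕opad) ∥ inner = 2a 21 5c 5c ∥ da ed.
Outer hash (tag): even-index sum = 352 mod 256 = 96; odd-index sum = 362 mod 256 = 106 → 60 6a.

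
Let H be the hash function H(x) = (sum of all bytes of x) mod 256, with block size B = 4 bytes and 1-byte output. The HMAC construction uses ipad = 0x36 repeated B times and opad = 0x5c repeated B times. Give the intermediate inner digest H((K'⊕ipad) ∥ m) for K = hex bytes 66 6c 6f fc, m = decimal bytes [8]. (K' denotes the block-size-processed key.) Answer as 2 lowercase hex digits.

Key hex bytes 66 6c 6f fc is exactly B = 4 bytes: K' = 66 6c 6f fc.
K' ⊕ ipad = 50 5a 59 ca.
Inner input = 50 5a 59 ca ∥ 08.
Inner hash: sum = 80+90+89+202+8 = 469; mod 256 = 213 → d5.

d5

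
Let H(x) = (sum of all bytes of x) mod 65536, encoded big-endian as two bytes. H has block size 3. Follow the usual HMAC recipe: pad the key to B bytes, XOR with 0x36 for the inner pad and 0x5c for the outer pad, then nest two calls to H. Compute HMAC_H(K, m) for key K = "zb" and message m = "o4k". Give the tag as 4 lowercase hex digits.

Key "zb" = 7a 62 is 2 bytes ≤ B = 3; zero-pad to 3 bytes: K' = 7a 62 00.
K' ⊕ ipad = 4c 54 36.  K' ⊕ opad = 26 3e 5c.
Inner input = (K'⊕ipad) ∥ m = 4c 54 36 ∥ 6f 34 6b.
Inner hash: sum = 76+84+54+111+52+107 = 484 → 01 e4.
Outer input = (K'⊕opad) ∥ inner = 26 3e 5c ∥ 01 e4.
Outer hash (tag): sum = 38+62+92+1+228 = 421 → 01 a5.

01a5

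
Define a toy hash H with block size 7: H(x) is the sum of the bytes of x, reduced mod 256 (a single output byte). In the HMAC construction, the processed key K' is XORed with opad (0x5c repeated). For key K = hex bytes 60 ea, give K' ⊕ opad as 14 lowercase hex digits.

3cb65c5c5c5c5c

Key hex bytes 60 ea is 2 bytes ≤ B = 7; zero-pad to 7 bytes: K' = 60 ea 00 00 00 00 00.
XOR each byte with 0x5c: 60⊕5c=3c, ea⊕5c=b6, 00⊕5c=5c, 00⊕5c=5c, 00⊕5c=5c, 00⊕5c=5c, 00⊕5c=5c.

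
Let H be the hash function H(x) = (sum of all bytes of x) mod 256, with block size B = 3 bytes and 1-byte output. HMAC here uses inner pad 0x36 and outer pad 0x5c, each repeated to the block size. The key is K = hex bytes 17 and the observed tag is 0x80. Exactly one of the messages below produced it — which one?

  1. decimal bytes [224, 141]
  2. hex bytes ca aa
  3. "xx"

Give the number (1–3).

3

Key hex bytes 17 is 1 byte ≤ B = 3; zero-pad to 3 bytes: K' = 17 00 00.
K' ⊕ ipad = 21 36 36; K' ⊕ opad = 4b 5c 5c.
m1: inner = H(21 36 36 e0 8d) = fa; tag = H(4b 5c 5c fa) = fd
m2: inner = H(21 36 36 ca aa) = 01; tag = H(4b 5c 5c 01) = 04
m3: inner = H(21 36 36 78 78) = 7d; tag = H(4b 5c 5c 7d) = 80 ← matches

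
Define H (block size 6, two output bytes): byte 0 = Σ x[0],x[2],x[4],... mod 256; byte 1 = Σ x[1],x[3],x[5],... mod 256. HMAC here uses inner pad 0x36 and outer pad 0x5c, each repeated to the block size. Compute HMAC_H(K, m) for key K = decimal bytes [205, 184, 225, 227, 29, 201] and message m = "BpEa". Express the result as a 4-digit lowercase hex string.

136b

Key decimal bytes [205, 184, 225, 227, 29, 201] = cd b8 e1 e3 1d c9 is exactly B = 6 bytes: K' = cd b8 e1 e3 1d c9.
K' ⊕ ipad = fb 8e d7 d5 2b ff.  K' ⊕ opad = 91 e4 bd bf 41 95.
Inner input = (K'⊕ipad) ∥ m = fb 8e d7 d5 2b ff ∥ 42 70 45 61.
Inner hash: even-index sum = 644 mod 256 = 132; odd-index sum = 819 mod 256 = 51 → 84 33.
Outer input = (K'⊕opad) ∥ inner = 91 e4 bd bf 41 95 ∥ 84 33.
Outer hash (tag): even-index sum = 531 mod 256 = 19; odd-index sum = 619 mod 256 = 107 → 13 6b.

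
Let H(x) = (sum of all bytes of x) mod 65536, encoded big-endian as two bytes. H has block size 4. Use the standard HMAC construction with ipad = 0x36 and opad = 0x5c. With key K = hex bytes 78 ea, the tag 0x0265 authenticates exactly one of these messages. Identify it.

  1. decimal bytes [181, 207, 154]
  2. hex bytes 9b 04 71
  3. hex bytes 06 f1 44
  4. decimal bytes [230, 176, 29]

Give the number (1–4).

Key hex bytes 78 ea is 2 bytes ≤ B = 4; zero-pad to 4 bytes: K' = 78 ea 00 00.
K' ⊕ ipad = 4e dc 36 36; K' ⊕ opad = 24 b6 5c 5c.
m1: inner = H(4e dc 36 36 b5 cf 9a) = 03 b4; tag = H(24 b6 5c 5c 03 b4) = 0249
m2: inner = H(4e dc 36 36 9b 04 71) = 02 a6; tag = H(24 b6 5c 5c 02 a6) = 023a
m3: inner = H(4e dc 36 36 06 f1 44) = 02 d1; tag = H(24 b6 5c 5c 02 d1) = 0265 ← matches
m4: inner = H(4e dc 36 36 e6 b0 1d) = 03 49; tag = H(24 b6 5c 5c 03 49) = 01de

3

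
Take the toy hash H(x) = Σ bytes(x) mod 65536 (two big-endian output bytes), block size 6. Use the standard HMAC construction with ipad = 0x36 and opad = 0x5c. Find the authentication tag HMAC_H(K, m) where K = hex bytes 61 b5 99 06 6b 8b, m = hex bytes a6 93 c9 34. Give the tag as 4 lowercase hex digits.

0361

Key hex bytes 61 b5 99 06 6b 8b is exactly B = 6 bytes: K' = 61 b5 99 06 6b 8b.
K' ⊕ ipad = 57 83 af 30 5d bd.  K' ⊕ opad = 3d e9 c5 5a 37 d7.
Inner input = (K'⊕ipad) ∥ m = 57 83 af 30 5d bd ∥ a6 93 c9 34.
Inner hash: sum = 87+131+175+48+93+189+166+147+201+52 = 1289 → 05 09.
Outer input = (K'⊕opad) ∥ inner = 3d e9 c5 5a 37 d7 ∥ 05 09.
Outer hash (tag): sum = 61+233+197+90+55+215+5+9 = 865 → 03 61.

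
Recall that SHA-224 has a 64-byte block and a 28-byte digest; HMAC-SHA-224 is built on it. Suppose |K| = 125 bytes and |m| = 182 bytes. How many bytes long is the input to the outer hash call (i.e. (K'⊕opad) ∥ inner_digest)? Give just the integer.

92

Key is 125 > 64 bytes, so it is hashed to 28 bytes then zero-padded to 64: |K'| = 64.
Outer input = (K'⊕opad) ∥ H(inner) → 64 + 28 = 92 bytes.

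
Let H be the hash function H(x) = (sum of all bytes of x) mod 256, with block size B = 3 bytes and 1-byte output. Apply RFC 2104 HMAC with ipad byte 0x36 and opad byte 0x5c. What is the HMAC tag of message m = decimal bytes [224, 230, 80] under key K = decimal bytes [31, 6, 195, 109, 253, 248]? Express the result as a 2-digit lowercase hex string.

Key decimal bytes [31, 6, 195, 109, 253, 248] = 1f 06 c3 6d fd f8 is 6 bytes > B = 3, so hash it first: H(key) = 4a, then zero-pad to 3 bytes: K' = 4a 00 00.
K' ⊕ ipad = 7c 36 36.  K' ⊕ opad = 16 5c 5c.
Inner input = (K'⊕ipad) ∥ m = 7c 36 36 ∥ e0 e6 50.
Inner hash: sum = 124+54+54+224+230+80 = 766; mod 256 = 254 → fe.
Outer input = (K'⊕opad) ∥ inner = 16 5c 5c ∥ fe.
Outer hash (tag): sum = 22+92+92+254 = 460; mod 256 = 204 → cc.

cc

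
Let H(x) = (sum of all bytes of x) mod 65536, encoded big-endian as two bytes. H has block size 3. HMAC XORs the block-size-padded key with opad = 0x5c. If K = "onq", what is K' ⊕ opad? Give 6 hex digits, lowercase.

Key "onq" = 6f 6e 71 is exactly B = 3 bytes: K' = 6f 6e 71.
XOR each byte with 0x5c: 6f⊕5c=33, 6e⊕5c=32, 71⊕5c=2d.

33322d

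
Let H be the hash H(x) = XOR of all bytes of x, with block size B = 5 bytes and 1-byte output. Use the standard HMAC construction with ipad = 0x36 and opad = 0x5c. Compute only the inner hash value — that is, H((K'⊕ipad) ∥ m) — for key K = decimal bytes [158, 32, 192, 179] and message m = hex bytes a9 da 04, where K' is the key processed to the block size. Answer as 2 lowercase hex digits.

8c

Key decimal bytes [158, 32, 192, 179] = 9e 20 c0 b3 is 4 bytes ≤ B = 5; zero-pad to 5 bytes: K' = 9e 20 c0 b3 00.
K' ⊕ ipad = a8 16 f6 85 36.
Inner input = a8 16 f6 85 36 ∥ a9 da 04.
Inner hash: XOR a8⊕16⊕f6⊕85⊕36⊕a9⊕da⊕04 = 8c.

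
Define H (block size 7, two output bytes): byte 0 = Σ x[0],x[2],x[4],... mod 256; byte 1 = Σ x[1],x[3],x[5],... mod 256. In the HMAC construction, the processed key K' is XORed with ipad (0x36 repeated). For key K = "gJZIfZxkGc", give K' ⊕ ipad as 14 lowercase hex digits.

d08d3636363636

Key "gJZIfZxkGc" = 67 4a 5a 49 66 5a 78 6b 47 63 is 10 bytes > B = 7, so hash it first: H(key) = e6 bb, then zero-pad to 7 bytes: K' = e6 bb 00 00 00 00 00.
XOR each byte with 0x36: e6⊕36=d0, bb⊕36=8d, 00⊕36=36, 00⊕36=36, 00⊕36=36, 00⊕36=36, 00⊕36=36.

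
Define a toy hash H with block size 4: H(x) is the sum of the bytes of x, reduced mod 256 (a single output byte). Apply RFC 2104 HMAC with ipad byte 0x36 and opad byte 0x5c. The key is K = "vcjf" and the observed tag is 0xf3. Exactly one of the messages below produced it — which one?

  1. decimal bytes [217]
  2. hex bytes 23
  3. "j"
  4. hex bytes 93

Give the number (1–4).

Key "vcjf" = 76 63 6a 66 is exactly B = 4 bytes: K' = 76 63 6a 66.
K' ⊕ ipad = 40 55 5c 50; K' ⊕ opad = 2a 3f 36 3a.
m1: inner = H(40 55 5c 50 d9) = 1a; tag = H(2a 3f 36 3a 1a) = f3 ← matches
m2: inner = H(40 55 5c 50 23) = 64; tag = H(2a 3f 36 3a 64) = 3d
m3: inner = H(40 55 5c 50 6a) = ab; tag = H(2a 3f 36 3a ab) = 84
m4: inner = H(40 55 5c 50 93) = d4; tag = H(2a 3f 36 3a d4) = ad

1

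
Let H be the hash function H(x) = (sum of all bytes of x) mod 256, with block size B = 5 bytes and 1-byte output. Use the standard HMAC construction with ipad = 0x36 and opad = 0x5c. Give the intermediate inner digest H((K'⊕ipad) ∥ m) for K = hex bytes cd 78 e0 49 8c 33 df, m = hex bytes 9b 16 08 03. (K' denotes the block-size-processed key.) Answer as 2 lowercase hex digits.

Key hex bytes cd 78 e0 49 8c 33 df is 7 bytes > B = 5, so hash it first: H(key) = 0c, then zero-pad to 5 bytes: K' = 0c 00 00 00 00.
K' ⊕ ipad = 3a 36 36 36 36.
Inner input = 3a 36 36 36 36 ∥ 9b 16 08 03.
Inner hash: sum = 58+54+54+54+54+155+22+8+3 = 462; mod 256 = 206 → ce.

ce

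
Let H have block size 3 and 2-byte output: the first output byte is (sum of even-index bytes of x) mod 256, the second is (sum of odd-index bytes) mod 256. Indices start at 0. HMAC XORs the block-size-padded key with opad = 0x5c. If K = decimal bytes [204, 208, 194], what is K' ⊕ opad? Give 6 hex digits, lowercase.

Key decimal bytes [204, 208, 194] = cc d0 c2 is exactly B = 3 bytes: K' = cc d0 c2.
XOR each byte with 0x5c: cc⊕5c=90, d0⊕5c=8c, c2⊕5c=9e.

908c9e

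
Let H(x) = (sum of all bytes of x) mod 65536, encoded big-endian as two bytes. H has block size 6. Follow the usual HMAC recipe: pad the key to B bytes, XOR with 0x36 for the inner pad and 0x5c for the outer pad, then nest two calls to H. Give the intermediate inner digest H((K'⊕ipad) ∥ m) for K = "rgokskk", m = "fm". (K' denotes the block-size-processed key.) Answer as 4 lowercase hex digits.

02a9

Key "rgokskk" = 72 67 6f 6b 73 6b 6b is 7 bytes > B = 6, so hash it first: H(key) = 02 fc, then zero-pad to 6 bytes: K' = 02 fc 00 00 00 00.
K' ⊕ ipad = 34 ca 36 36 36 36.
Inner input = 34 ca 36 36 36 36 ∥ 66 6d.
Inner hash: sum = 52+202+54+54+54+54+102+109 = 681 → 02 a9.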